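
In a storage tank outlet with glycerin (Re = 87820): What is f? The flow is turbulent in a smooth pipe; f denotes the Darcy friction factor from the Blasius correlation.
Formula: f = \frac{0.316}{Re^{0.25}}
f = 0.316/87820^0.25 = 0.01836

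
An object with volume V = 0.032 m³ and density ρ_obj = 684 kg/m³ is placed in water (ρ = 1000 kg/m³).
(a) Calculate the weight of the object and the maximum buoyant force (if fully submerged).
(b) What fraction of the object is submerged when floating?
(a) W=rho_obj*g*V=684*9.81*0.032=214.7 N; F_B(max)=rho*g*V=1000*9.81*0.032=313.9 N
(b) Floating fraction=rho_obj/rho=684/1000=0.684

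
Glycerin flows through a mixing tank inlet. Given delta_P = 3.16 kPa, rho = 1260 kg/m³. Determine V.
Formula: V = \sqrt{\frac{2 \Delta P}{\rho}}
V = √(2·(3.16·1000)/1260) = 2.24 m/s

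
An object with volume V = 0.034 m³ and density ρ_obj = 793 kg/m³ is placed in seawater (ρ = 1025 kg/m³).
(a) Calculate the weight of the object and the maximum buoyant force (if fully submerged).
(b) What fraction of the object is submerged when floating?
(a) W=rho_obj*g*V=793*9.81*0.034=264.5 N; F_B(max)=rho*g*V=1025*9.81*0.034=341.9 N
(b) Floating fraction=rho_obj/rho=793/1025=0.774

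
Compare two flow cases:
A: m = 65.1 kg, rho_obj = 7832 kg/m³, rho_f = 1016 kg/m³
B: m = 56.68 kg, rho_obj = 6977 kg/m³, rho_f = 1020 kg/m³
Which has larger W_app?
W_app(A) = 555.8 N, W_app(B) = 474.7 N. Answer: A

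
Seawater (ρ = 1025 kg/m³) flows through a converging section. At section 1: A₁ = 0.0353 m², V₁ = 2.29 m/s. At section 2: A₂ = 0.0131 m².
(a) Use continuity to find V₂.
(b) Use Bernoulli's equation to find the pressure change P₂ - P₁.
(a) Continuity: A₁V₁=A₂V₂ -> V₂=A₁V₁/A₂=0.0353*2.29/0.0131=6.17 m/s
(b) Bernoulli: P₂-P₁=0.5*rho*(V₁^2-V₂^2)/1000=0.5*1025*(2.29^2-6.17^2)/1000=-16.82 kPa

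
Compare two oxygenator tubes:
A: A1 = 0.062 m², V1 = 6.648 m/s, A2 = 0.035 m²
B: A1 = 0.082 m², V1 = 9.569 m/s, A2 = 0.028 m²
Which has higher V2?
V2(A) = 11.78 m/s, V2(B) = 28.02 m/s. Answer: B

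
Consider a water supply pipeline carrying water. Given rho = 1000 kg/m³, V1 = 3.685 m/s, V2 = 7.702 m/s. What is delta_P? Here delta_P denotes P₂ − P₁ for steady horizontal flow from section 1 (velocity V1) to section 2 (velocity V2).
Formula: \Delta P = \frac{1}{2} \rho (V_1^2 - V_2^2)
delta_P = 0.5·1000·(3.685² − 7.702²)/1000 = -22.87 kPa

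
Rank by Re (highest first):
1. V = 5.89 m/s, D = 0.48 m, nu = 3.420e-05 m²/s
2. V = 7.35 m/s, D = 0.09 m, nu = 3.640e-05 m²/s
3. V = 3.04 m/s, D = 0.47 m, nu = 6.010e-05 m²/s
Case 1: Re = 82667
Case 2: Re = 18173
Case 3: Re = 23774
Ranking (highest first): 1, 3, 2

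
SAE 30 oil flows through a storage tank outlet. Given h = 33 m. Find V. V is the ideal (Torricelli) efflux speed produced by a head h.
Formula: V = \sqrt{2 g h}
V = √(2·9.81·33) = 25.45 m/s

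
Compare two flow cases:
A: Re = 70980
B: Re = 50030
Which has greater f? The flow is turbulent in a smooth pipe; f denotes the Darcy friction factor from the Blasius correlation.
f(A) = 0.01936, f(B) = 0.02113. Answer: B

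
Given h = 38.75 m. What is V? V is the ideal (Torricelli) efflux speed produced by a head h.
Formula: V = \sqrt{2 g h}
V = √(2·9.81·38.75) = 27.57 m/s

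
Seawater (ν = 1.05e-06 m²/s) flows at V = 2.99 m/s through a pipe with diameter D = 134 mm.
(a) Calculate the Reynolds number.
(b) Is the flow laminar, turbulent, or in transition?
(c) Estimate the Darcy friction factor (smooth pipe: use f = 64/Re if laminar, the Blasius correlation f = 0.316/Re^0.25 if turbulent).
(a) Re = V·D/ν = 2.99·0.134/1.05e-06 = 381580
(b) Flow regime: turbulent (Re > 4000)
(c) Friction factor: f = 0.316/Re^0.25 = 0.316/381580^0.25 = 0.01271 (Blasius is strictly valid for Re ≲ 1e5; used here as the smooth-pipe estimate the problem specifies)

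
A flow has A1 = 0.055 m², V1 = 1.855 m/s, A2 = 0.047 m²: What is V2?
Formula: V_2 = \frac{A_1 V_1}{A_2}
V2 = 0.055·1.855/0.047 = 2.171 m/s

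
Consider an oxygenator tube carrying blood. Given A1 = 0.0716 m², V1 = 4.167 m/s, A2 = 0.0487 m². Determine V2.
Formula: V_2 = \frac{A_1 V_1}{A_2}
V2 = 0.0716·4.167/0.0487 = 6.126 m/s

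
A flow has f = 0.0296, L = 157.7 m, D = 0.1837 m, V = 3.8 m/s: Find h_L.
Formula: h_L = f \frac{L}{D} \frac{V^2}{2g}
h_L = 0.0296·(157.7/0.1837)·3.8²/(2·9.81) = 18.7 m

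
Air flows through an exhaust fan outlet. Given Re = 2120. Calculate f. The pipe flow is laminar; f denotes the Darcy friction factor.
Formula: f = \frac{64}{Re}
f = 64/2120 = 0.03019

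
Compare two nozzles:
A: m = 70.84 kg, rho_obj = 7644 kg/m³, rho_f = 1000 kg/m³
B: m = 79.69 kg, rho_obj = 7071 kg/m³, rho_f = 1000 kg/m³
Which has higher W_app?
W_app(A) = 604 N, W_app(B) = 671.2 N. Answer: B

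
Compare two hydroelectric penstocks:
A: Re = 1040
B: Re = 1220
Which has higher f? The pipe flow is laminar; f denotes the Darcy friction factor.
f(A) = 0.06154, f(B) = 0.05246. Answer: A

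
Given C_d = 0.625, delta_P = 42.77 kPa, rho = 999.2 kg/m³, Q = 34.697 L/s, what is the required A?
Formula: Q = C_d A \sqrt{\frac{2 \Delta P}{\rho}}
Substituting knowns: 34.697 = 0.625·A·√(2·(42.77·1000)/999.2)·1000
Solving for A: A = (34.697/1000)/(0.625·√(2·(42.77·1000)/999.2)) = 0.006 m²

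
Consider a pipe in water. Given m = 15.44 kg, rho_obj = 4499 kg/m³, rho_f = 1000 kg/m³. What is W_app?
Formula: W_{app} = mg\left(1 - \frac{\rho_f}{\rho_{obj}}\right)
W_app = 15.44·9.81·(1 − 1000/4499) = 117.8 N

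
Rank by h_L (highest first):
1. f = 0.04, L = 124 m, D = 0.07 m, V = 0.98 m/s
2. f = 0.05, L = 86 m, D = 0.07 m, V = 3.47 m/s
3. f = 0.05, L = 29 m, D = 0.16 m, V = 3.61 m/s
Case 1: h_L = 3.468 m
Case 2: h_L = 37.7 m
Case 3: h_L = 6.02 m
Ranking (highest first): 2, 3, 1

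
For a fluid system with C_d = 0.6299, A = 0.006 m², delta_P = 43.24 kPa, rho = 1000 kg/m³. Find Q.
Formula: Q = C_d A \sqrt{\frac{2 \Delta P}{\rho}}
Q = 0.6299·0.006·√(2·(43.24·1000)/1000)·1000 = 35.15 L/s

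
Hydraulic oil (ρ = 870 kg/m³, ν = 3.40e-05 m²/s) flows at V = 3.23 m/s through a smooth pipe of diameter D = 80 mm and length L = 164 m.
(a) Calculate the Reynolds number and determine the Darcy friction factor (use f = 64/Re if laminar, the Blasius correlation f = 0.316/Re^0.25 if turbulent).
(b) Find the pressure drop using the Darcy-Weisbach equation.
(a) Re = V·D/ν = 3.23·0.08/3.40e-05 = 7600 → turbulent (Re > 4000); f = 0.316/Re^0.25 = 0.316/7600^0.25 = 0.033844
(b) Darcy-Weisbach: ΔP = f·(L/D)·½ρV²/1000 = 0.033844·(164/0.080)·½·870·3.23²/1000 = 314.9 kPa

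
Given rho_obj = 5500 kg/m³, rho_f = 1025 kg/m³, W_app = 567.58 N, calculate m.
Formula: W_{app} = mg\left(1 - \frac{\rho_f}{\rho_{obj}}\right)
Substituting knowns: 567.58 = m·9.81·(1 − 1025/5500)
Solving for m: m = 567.58/(9.81·(1 − 1025/5500)) = 71.11 kg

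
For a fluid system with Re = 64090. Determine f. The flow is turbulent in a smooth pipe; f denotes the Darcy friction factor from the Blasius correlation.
Formula: f = \frac{0.316}{Re^{0.25}}
f = 0.316/64090^0.25 = 0.01986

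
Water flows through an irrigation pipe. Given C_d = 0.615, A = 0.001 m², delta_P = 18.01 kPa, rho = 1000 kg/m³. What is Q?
Formula: Q = C_d A \sqrt{\frac{2 \Delta P}{\rho}}
Q = 0.615·0.001·√(2·(18.01·1000)/1000)·1000 = 3.691 L/s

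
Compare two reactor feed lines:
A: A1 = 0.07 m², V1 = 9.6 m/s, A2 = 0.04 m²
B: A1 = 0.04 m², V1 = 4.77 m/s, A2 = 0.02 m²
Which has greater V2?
V2(A) = 16.8 m/s, V2(B) = 9.54 m/s. Answer: A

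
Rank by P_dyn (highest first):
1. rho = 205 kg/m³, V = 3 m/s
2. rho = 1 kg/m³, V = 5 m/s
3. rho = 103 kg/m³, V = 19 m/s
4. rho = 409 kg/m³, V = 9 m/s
Case 1: P_dyn = 0.9225 kPa
Case 2: P_dyn = 0.0125 kPa
Case 3: P_dyn = 18.59 kPa
Case 4: P_dyn = 16.56 kPa
Ranking (highest first): 3, 4, 1, 2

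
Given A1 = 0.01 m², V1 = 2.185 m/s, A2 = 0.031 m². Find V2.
Formula: V_2 = \frac{A_1 V_1}{A_2}
V2 = 0.01·2.185/0.031 = 0.7048 m/s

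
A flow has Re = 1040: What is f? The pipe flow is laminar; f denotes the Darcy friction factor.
Formula: f = \frac{64}{Re}
f = 64/1040 = 0.06154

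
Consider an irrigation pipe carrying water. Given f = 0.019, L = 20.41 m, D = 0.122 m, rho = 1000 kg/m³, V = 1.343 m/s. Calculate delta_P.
Formula: \Delta P = f \frac{L}{D} \frac{\rho V^2}{2}
delta_P = 0.019·(20.41/0.122)·0.5·1000·1.343²/1000 = 2.867 kPa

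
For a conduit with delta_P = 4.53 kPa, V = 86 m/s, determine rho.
Formula: V = \sqrt{\frac{2 \Delta P}{\rho}}
Substituting knowns: 86 = √(2·(4.53·1000)/rho)
Solving for rho: rho = 2·(4.53·1000)/86² = 1.225 kg/m³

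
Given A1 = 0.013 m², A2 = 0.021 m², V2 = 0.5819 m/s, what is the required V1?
Formula: V_2 = \frac{A_1 V_1}{A_2}
Substituting knowns: 0.5819 = 0.013·V1/0.021
Solving for V1: V1 = 0.5819·0.021/0.013 = 0.94 m/s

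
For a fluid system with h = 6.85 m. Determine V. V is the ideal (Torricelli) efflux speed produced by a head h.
Formula: V = \sqrt{2 g h}
V = √(2·9.81·6.85) = 11.59 m/s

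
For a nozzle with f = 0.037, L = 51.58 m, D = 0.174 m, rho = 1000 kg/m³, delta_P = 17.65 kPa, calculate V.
Formula: \Delta P = f \frac{L}{D} \frac{\rho V^2}{2}
Substituting knowns: 17.65 = 0.037·(51.58/0.174)·0.5·1000·V²/1000
Solving for V: V = √((17.65·1000)/(0.037·(51.58/0.174)·0.5·1000)) = 1.794 m/s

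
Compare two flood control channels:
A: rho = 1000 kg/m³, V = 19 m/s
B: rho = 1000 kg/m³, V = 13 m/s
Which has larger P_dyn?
P_dyn(A) = 180.5 kPa, P_dyn(B) = 84.5 kPa. Answer: A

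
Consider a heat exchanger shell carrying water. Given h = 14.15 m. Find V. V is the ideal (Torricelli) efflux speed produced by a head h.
Formula: V = \sqrt{2 g h}
V = √(2·9.81·14.15) = 16.66 m/s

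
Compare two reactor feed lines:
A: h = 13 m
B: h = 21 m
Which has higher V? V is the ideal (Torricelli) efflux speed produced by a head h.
V(A) = 15.97 m/s, V(B) = 20.3 m/s. Answer: B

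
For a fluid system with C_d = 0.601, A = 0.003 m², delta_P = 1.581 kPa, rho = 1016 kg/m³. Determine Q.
Formula: Q = C_d A \sqrt{\frac{2 \Delta P}{\rho}}
Q = 0.601·0.003·√(2·(1.581·1000)/1016)·1000 = 3.181 L/s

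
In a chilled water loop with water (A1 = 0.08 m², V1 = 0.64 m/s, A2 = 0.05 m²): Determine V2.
Formula: V_2 = \frac{A_1 V_1}{A_2}
V2 = 0.08·0.64/0.05 = 1.024 m/s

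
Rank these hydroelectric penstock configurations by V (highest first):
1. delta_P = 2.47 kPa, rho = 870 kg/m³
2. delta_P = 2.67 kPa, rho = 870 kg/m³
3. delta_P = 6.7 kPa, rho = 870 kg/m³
Case 1: V = 2.383 m/s
Case 2: V = 2.477 m/s
Case 3: V = 3.925 m/s
Ranking (highest first): 3, 2, 1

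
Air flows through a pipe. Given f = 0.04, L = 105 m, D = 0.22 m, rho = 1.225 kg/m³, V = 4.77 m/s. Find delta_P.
Formula: \Delta P = f \frac{L}{D} \frac{\rho V^2}{2}
delta_P = 0.04·(105/0.22)·0.5·1.225·4.77²/1000 = 0.2661 kPa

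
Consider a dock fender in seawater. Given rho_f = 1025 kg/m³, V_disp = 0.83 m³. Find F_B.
Formula: F_B = \rho_f g V_{disp}
F_B = 1025·9.81·0.83 = 8346 N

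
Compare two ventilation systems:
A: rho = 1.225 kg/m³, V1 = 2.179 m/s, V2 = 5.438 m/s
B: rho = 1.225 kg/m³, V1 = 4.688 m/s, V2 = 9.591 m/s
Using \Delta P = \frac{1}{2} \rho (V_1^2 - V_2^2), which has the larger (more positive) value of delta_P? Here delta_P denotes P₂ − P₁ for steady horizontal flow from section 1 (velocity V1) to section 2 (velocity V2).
delta_P(A) = -0.0152 kPa, delta_P(B) = -0.04288 kPa. Answer: A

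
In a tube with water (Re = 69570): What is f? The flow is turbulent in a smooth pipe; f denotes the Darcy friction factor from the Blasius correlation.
Formula: f = \frac{0.316}{Re^{0.25}}
f = 0.316/69570^0.25 = 0.01946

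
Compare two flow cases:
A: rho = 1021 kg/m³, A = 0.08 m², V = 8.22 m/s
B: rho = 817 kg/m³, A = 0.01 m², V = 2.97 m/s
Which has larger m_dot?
m_dot(A) = 671.4 kg/s, m_dot(B) = 24.26 kg/s. Answer: A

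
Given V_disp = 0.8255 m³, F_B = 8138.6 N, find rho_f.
Formula: F_B = \rho_f g V_{disp}
Substituting knowns: 8138.6 = rho_f·9.81·0.8255
Solving for rho_f: rho_f = 8138.6/(9.81·0.8255) = 1005 kg/m³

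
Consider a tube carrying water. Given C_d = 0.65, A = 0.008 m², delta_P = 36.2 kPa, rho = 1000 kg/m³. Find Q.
Formula: Q = C_d A \sqrt{\frac{2 \Delta P}{\rho}}
Q = 0.65·0.008·√(2·(36.2·1000)/1000)·1000 = 44.25 L/s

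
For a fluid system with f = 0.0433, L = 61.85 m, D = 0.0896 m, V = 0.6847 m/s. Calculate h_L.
Formula: h_L = f \frac{L}{D} \frac{V^2}{2g}
h_L = 0.0433·(61.85/0.0896)·0.6847²/(2·9.81) = 0.7142 m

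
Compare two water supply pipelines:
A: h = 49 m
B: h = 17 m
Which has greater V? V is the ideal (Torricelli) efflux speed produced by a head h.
V(A) = 31.01 m/s, V(B) = 18.26 m/s. Answer: A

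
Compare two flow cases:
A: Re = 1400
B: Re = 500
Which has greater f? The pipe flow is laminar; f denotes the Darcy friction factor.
f(A) = 0.04571, f(B) = 0.128. Answer: B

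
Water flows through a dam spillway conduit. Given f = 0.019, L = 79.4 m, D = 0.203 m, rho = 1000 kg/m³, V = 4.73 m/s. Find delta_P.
Formula: \Delta P = f \frac{L}{D} \frac{\rho V^2}{2}
delta_P = 0.019·(79.4/0.203)·0.5·1000·4.73²/1000 = 83.13 kPa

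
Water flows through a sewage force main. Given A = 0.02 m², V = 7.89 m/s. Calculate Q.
Formula: Q = A V
Q = 0.02·7.89·1000 = 157.8 L/s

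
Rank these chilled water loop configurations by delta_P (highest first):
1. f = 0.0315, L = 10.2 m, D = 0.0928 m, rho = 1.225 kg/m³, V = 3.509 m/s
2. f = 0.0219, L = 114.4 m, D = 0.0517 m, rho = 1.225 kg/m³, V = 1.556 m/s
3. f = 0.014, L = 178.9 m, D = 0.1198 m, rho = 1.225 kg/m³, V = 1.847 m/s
Case 1: delta_P = 0.02611 kPa
Case 2: delta_P = 0.07186 kPa
Case 3: delta_P = 0.04368 kPa
Ranking (highest first): 2, 3, 1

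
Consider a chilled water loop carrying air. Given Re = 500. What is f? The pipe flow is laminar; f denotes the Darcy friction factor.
Formula: f = \frac{64}{Re}
f = 64/500 = 0.128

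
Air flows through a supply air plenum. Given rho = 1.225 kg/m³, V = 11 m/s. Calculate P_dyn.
Formula: P_{dyn} = \frac{1}{2} \rho V^2
P_dyn = 0.5·1.225·11²/1000 = 0.07411 kPa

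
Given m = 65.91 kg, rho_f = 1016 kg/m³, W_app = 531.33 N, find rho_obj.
Formula: W_{app} = mg\left(1 - \frac{\rho_f}{\rho_{obj}}\right)
Substituting knowns: 531.33 = 65.91·9.81·(1 − 1016/rho_obj)
Solving for rho_obj: rho_obj = 1016/(1 − 531.33/(65.91·9.81)) = 5700 kg/m³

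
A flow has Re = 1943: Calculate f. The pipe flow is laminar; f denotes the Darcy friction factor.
Formula: f = \frac{64}{Re}
f = 64/1943 = 0.03294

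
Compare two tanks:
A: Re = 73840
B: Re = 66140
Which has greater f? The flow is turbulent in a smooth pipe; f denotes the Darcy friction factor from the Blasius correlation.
f(A) = 0.01917, f(B) = 0.0197. Answer: B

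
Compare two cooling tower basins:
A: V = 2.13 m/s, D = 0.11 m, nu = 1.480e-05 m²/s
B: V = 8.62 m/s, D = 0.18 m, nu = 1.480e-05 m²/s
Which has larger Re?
Re(A) = 15831, Re(B) = 104838. Answer: B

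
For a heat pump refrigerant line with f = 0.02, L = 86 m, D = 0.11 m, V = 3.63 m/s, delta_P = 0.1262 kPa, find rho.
Formula: \Delta P = f \frac{L}{D} \frac{\rho V^2}{2}
Substituting knowns: 0.1262 = 0.02·(86/0.11)·0.5·rho·3.63²/1000
Solving for rho: rho = (0.1262·1000)/(0.02·(86/0.11)·0.5·3.63²) = 1.225 kg/m³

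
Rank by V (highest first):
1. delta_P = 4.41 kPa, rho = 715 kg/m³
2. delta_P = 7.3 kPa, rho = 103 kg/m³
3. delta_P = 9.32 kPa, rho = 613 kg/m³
Case 1: V = 3.512 m/s
Case 2: V = 11.91 m/s
Case 3: V = 5.514 m/s
Ranking (highest first): 2, 3, 1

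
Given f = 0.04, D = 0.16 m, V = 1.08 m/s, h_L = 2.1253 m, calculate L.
Formula: h_L = f \frac{L}{D} \frac{V^2}{2g}
Substituting knowns: 2.1253 = 0.04·(L/0.16)·1.08²/(2·9.81)
Solving for L: L = 2.1253·2·9.81·0.16/(0.04·1.08²) = 143 m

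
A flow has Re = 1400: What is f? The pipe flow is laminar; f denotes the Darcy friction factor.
Formula: f = \frac{64}{Re}
f = 64/1400 = 0.04571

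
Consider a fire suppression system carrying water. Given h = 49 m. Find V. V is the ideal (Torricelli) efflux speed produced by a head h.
Formula: V = \sqrt{2 g h}
V = √(2·9.81·49) = 31.01 m/s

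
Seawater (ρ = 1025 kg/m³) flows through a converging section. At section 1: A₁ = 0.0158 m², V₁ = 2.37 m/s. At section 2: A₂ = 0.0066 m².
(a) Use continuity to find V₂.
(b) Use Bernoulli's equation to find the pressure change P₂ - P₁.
(a) Continuity: A₁V₁=A₂V₂ -> V₂=A₁V₁/A₂=0.0158*2.37/0.0066=5.67 m/s
(b) Bernoulli: P₂-P₁=0.5*rho*(V₁^2-V₂^2)/1000=0.5*1025*(2.37^2-5.67^2)/1000=-13.6 kPa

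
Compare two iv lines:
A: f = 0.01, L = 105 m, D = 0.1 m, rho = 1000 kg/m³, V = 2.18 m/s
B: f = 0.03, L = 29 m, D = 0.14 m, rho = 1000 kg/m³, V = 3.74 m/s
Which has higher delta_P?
delta_P(A) = 24.95 kPa, delta_P(B) = 43.46 kPa. Answer: B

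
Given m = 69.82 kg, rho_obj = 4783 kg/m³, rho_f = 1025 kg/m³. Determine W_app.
Formula: W_{app} = mg\left(1 - \frac{\rho_f}{\rho_{obj}}\right)
W_app = 69.82·9.81·(1 − 1025/4783) = 538.2 N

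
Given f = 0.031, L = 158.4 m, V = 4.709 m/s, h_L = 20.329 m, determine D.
Formula: h_L = f \frac{L}{D} \frac{V^2}{2g}
Substituting knowns: 20.329 = 0.031·(158.4/D)·4.709²/(2·9.81)
Solving for D: D = 0.031·158.4·4.709²/(2·9.81·20.329) = 0.273 m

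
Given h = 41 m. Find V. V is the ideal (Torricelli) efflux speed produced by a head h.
Formula: V = \sqrt{2 g h}
V = √(2·9.81·41) = 28.36 m/s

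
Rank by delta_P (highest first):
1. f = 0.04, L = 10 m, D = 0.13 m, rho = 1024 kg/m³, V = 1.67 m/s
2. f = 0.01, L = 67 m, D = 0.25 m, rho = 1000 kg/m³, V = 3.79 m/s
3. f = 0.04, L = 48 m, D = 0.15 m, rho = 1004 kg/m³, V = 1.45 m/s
Case 1: delta_P = 4.394 kPa
Case 2: delta_P = 19.25 kPa
Case 3: delta_P = 13.51 kPa
Ranking (highest first): 2, 3, 1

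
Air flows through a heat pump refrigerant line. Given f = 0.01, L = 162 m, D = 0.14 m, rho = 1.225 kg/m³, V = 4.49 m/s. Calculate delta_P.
Formula: \Delta P = f \frac{L}{D} \frac{\rho V^2}{2}
delta_P = 0.01·(162/0.14)·0.5·1.225·4.49²/1000 = 0.1429 kPa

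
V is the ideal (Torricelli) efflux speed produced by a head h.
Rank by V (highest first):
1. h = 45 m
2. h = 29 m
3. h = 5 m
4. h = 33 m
Case 1: V = 29.71 m/s
Case 2: V = 23.85 m/s
Case 3: V = 9.905 m/s
Case 4: V = 25.45 m/s
Ranking (highest first): 1, 4, 2, 3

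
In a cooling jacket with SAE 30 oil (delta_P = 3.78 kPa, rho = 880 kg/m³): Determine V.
Formula: V = \sqrt{\frac{2 \Delta P}{\rho}}
V = √(2·(3.78·1000)/880) = 2.931 m/s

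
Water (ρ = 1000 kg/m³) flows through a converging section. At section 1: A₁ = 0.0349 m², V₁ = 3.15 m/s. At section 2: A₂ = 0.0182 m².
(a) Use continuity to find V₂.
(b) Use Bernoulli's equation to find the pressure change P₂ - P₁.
(a) Continuity: A₁V₁=A₂V₂ -> V₂=A₁V₁/A₂=0.0349*3.15/0.0182=6.04 m/s
(b) Bernoulli: P₂-P₁=0.5*rho*(V₁^2-V₂^2)/1000=0.5*1000*(3.15^2-6.04^2)/1000=-13.28 kPa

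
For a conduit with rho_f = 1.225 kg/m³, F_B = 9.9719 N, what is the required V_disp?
Formula: F_B = \rho_f g V_{disp}
Substituting knowns: 9.9719 = 1.225·9.81·V_disp
Solving for V_disp: V_disp = 9.9719/(1.225·9.81) = 0.8298 m³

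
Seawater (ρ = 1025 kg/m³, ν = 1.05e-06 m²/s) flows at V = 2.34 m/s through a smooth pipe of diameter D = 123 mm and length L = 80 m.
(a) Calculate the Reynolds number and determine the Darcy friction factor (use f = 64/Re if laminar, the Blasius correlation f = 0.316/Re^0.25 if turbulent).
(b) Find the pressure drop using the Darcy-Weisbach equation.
(a) Re = V·D/ν = 2.34·0.123/1.05e-06 = 274110 → turbulent (Re > 4000); f = 0.316/Re^0.25 = 0.316/274110^0.25 = 0.01381 (Blasius is strictly valid for Re ≲ 1e5; used here as the smooth-pipe estimate the problem specifies)
(b) Darcy-Weisbach: ΔP = f·(L/D)·½ρV²/1000 = 0.01381·(80/0.123)·½·1025·2.34²/1000 = 25.21 kPa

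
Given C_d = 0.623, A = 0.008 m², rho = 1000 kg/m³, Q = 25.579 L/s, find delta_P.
Formula: Q = C_d A \sqrt{\frac{2 \Delta P}{\rho}}
Substituting knowns: 25.579 = 0.623·0.008·√(2·(delta_P·1000)/1000)·1000
Solving for delta_P: delta_P = ((25.579/1000)/(0.623·0.008))²·1000/2/1000 = 13.17 kPa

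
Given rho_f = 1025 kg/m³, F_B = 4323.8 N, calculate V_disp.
Formula: F_B = \rho_f g V_{disp}
Substituting knowns: 4323.8 = 1025·9.81·V_disp
Solving for V_disp: V_disp = 4323.8/(1025·9.81) = 0.43 m³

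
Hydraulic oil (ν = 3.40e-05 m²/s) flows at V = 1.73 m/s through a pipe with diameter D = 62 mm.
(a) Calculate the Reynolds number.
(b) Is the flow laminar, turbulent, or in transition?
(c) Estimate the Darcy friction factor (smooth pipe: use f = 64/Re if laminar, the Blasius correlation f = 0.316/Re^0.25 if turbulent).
(a) Re = V·D/ν = 1.73·0.062/3.40e-05 = 3154.7
(b) Flow regime: transition (2300 ≤ Re ≤ 4000)
(c) Friction factor: f ≈ 0.04 (transitional regime, no simple correlation)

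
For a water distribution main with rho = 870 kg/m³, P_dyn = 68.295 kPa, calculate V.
Formula: P_{dyn} = \frac{1}{2} \rho V^2
Substituting knowns: 68.295 = 0.5·870·V²/1000
Solving for V: V = √(2·(68.295·1000)/870) = 12.53 m/s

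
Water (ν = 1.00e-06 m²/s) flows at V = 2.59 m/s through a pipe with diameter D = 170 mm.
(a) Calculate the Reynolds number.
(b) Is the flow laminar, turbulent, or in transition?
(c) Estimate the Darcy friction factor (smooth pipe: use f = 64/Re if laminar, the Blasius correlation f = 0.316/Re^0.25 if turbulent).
(a) Re = V·D/ν = 2.59·0.17/1.00e-06 = 440300
(b) Flow regime: turbulent (Re > 4000)
(c) Friction factor: f = 0.316/Re^0.25 = 0.316/440300^0.25 = 0.01227 (Blasius is strictly valid for Re ≲ 1e5; used here as the smooth-pipe estimate the problem specifies)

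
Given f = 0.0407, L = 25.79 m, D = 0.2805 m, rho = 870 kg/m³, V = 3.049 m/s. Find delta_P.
Formula: \Delta P = f \frac{L}{D} \frac{\rho V^2}{2}
delta_P = 0.0407·(25.79/0.2805)·0.5·870·3.049²/1000 = 15.13 kPa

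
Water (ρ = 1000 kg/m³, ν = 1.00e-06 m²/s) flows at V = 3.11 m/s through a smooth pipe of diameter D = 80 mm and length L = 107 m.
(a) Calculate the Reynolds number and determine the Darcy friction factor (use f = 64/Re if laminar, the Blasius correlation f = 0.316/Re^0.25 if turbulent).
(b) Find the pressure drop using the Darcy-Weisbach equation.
(a) Re = V·D/ν = 3.11·0.08/1.00e-06 = 248800 → turbulent (Re > 4000); f = 0.316/Re^0.25 = 0.316/248800^0.25 = 0.014149 (Blasius is strictly valid for Re ≲ 1e5; used here as the smooth-pipe estimate the problem specifies)
(b) Darcy-Weisbach: ΔP = f·(L/D)·½ρV²/1000 = 0.014149·(107/0.080)·½·1000·3.11²/1000 = 91.52 kPa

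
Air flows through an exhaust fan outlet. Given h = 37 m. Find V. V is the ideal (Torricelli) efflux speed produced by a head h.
Formula: V = \sqrt{2 g h}
V = √(2·9.81·37) = 26.94 m/s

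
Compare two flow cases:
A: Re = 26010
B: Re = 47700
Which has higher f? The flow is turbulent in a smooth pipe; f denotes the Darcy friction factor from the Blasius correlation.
f(A) = 0.02488, f(B) = 0.02138. Answer: A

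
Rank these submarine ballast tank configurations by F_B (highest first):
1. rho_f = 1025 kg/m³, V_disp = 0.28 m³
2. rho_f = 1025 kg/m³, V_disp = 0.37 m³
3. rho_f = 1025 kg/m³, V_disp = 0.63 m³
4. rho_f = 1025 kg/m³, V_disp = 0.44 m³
Case 1: F_B = 2815 N
Case 2: F_B = 3720 N
Case 3: F_B = 6335 N
Case 4: F_B = 4424 N
Ranking (highest first): 3, 4, 2, 1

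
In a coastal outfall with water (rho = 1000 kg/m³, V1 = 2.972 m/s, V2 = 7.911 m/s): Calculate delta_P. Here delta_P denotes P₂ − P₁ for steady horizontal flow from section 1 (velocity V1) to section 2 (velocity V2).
Formula: \Delta P = \frac{1}{2} \rho (V_1^2 - V_2^2)
delta_P = 0.5·1000·(2.972² − 7.911²)/1000 = -26.88 kPa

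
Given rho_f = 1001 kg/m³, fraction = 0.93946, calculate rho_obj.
Formula: f_{sub} = \frac{\rho_{obj}}{\rho_f}
Substituting knowns: 0.93946 = rho_obj/1001
Solving for rho_obj: rho_obj = 0.93946·1001 = 940.4 kg/m³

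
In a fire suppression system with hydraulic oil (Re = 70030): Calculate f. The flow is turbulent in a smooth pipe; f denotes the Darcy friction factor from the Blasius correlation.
Formula: f = \frac{0.316}{Re^{0.25}}
f = 0.316/70030^0.25 = 0.01943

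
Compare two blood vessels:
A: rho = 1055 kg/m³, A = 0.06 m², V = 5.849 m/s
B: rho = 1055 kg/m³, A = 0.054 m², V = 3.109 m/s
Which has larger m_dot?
m_dot(A) = 370.2 kg/s, m_dot(B) = 177.1 kg/s. Answer: A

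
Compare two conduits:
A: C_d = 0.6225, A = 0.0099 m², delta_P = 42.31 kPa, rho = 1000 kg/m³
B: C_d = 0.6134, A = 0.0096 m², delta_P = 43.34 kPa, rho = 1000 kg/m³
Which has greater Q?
Q(A) = 56.69 L/s, Q(B) = 54.82 L/s. Answer: A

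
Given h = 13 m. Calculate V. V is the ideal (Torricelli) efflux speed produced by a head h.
Formula: V = \sqrt{2 g h}
V = √(2·9.81·13) = 15.97 m/s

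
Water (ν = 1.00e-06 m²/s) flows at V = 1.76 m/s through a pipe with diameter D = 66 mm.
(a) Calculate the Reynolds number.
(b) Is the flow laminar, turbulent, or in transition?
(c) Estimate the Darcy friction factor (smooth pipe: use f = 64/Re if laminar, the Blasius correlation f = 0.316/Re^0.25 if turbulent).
(a) Re = V·D/ν = 1.76·0.066/1.00e-06 = 116160
(b) Flow regime: turbulent (Re > 4000)
(c) Friction factor: f = 0.316/Re^0.25 = 0.316/116160^0.25 = 0.01712 (Blasius is strictly valid for Re ≲ 1e5; used here as the smooth-pipe estimate the problem specifies)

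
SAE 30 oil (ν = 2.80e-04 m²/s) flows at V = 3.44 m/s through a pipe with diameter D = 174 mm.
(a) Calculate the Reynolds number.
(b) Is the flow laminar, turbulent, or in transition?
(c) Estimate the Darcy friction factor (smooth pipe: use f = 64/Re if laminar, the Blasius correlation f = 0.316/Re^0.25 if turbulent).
(a) Re = V·D/ν = 3.44·0.174/2.80e-04 = 2137.7
(b) Flow regime: laminar (Re < 2300)
(c) Friction factor: f = 64/Re = 64/2137.7 = 0.02994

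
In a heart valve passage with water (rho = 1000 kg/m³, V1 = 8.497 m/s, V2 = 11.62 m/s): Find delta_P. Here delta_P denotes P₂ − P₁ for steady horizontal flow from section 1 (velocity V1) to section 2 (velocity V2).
Formula: \Delta P = \frac{1}{2} \rho (V_1^2 - V_2^2)
delta_P = 0.5·1000·(8.497² − 11.62²)/1000 = -31.41 kPa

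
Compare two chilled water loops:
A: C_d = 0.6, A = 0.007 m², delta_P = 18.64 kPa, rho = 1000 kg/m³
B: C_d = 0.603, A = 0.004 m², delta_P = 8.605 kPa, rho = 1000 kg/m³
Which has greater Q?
Q(A) = 25.64 L/s, Q(B) = 10.01 L/s. Answer: A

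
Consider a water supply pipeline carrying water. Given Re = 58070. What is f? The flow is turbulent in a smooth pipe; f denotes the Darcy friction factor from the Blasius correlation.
Formula: f = \frac{0.316}{Re^{0.25}}
f = 0.316/58070^0.25 = 0.02036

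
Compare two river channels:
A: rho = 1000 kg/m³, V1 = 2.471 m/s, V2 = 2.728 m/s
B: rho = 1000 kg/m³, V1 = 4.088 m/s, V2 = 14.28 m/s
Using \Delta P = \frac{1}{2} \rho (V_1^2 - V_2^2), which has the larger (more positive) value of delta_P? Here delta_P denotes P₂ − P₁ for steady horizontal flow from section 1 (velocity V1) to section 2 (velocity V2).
delta_P(A) = -0.6681 kPa, delta_P(B) = -93.6 kPa. Answer: A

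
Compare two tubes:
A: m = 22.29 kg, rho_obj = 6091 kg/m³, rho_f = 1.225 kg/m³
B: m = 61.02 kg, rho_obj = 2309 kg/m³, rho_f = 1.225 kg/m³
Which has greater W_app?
W_app(A) = 218.6 N, W_app(B) = 598.3 N. Answer: B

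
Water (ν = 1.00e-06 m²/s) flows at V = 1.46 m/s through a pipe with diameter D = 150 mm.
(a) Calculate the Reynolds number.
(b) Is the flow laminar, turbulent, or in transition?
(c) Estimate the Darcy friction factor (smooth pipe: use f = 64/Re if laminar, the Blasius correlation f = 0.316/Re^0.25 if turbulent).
(a) Re = V·D/ν = 1.46·0.15/1.00e-06 = 219000
(b) Flow regime: turbulent (Re > 4000)
(c) Friction factor: f = 0.316/Re^0.25 = 0.316/219000^0.25 = 0.01461 (Blasius is strictly valid for Re ≲ 1e5; used here as the smooth-pipe estimate the problem specifies)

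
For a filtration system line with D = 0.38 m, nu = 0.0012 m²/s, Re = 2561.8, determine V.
Formula: Re = \frac{V D}{\nu}
Substituting knowns: 2561.8 = V·0.38/0.0012
Solving for V: V = 2561.8·0.0012/0.38 = 8.09 m/s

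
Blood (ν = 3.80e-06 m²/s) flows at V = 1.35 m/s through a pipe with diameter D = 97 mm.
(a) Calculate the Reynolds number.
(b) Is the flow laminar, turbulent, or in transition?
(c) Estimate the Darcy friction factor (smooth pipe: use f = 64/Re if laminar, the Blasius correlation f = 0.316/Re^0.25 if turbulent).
(a) Re = V·D/ν = 1.35·0.097/3.80e-06 = 34461
(b) Flow regime: turbulent (Re > 4000)
(c) Friction factor: f = 0.316/Re^0.25 = 0.316/34461^0.25 = 0.02319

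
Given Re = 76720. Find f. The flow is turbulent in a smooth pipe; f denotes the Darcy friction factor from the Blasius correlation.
Formula: f = \frac{0.316}{Re^{0.25}}
f = 0.316/76720^0.25 = 0.01899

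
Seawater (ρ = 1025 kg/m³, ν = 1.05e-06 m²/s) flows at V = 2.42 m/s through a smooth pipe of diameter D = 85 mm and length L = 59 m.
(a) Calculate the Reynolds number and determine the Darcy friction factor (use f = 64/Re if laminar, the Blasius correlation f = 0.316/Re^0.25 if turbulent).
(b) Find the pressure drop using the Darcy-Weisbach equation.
(a) Re = V·D/ν = 2.42·0.085/1.05e-06 = 195900 → turbulent (Re > 4000); f = 0.316/Re^0.25 = 0.316/195900^0.25 = 0.01502 (Blasius is strictly valid for Re ≲ 1e5; used here as the smooth-pipe estimate the problem specifies)
(b) Darcy-Weisbach: ΔP = f·(L/D)·½ρV²/1000 = 0.01502·(59/0.085)·½·1025·2.42²/1000 = 31.29 kPa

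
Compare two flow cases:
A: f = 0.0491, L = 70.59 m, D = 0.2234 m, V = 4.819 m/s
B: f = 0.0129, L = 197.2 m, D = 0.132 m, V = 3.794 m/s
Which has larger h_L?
h_L(A) = 18.36 m, h_L(B) = 14.14 m. Answer: A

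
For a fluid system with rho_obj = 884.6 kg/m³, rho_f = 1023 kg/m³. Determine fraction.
Formula: f_{sub} = \frac{\rho_{obj}}{\rho_f}
fraction = 884.6/1023 = 0.8647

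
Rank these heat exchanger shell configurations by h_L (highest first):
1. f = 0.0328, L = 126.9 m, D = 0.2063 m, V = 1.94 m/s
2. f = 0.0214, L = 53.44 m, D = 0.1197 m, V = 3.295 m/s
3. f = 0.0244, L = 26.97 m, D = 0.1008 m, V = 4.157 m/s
Case 1: h_L = 3.87 m
Case 2: h_L = 5.287 m
Case 3: h_L = 5.75 m
Ranking (highest first): 3, 2, 1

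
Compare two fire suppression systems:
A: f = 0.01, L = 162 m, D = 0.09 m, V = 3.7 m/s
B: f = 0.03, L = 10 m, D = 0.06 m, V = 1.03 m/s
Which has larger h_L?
h_L(A) = 12.56 m, h_L(B) = 0.2704 m. Answer: A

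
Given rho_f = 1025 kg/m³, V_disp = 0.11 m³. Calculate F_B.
Formula: F_B = \rho_f g V_{disp}
F_B = 1025·9.81·0.11 = 1106 N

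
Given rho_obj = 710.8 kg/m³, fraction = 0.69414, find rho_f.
Formula: f_{sub} = \frac{\rho_{obj}}{\rho_f}
Substituting knowns: 0.69414 = 710.8/rho_f
Solving for rho_f: rho_f = 710.8/0.69414 = 1024 kg/m³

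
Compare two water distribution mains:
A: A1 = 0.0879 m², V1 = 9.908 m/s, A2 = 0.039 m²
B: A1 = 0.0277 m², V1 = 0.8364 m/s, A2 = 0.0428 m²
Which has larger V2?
V2(A) = 22.33 m/s, V2(B) = 0.5413 m/s. Answer: A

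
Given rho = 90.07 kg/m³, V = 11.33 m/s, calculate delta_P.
Formula: V = \sqrt{\frac{2 \Delta P}{\rho}}
Substituting knowns: 11.33 = √(2·(delta_P·1000)/90.07)
Solving for delta_P: delta_P = 11.33²·90.07/2/1000 = 5.781 kPa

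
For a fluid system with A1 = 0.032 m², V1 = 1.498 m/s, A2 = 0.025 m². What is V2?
Formula: V_2 = \frac{A_1 V_1}{A_2}
V2 = 0.032·1.498/0.025 = 1.917 m/s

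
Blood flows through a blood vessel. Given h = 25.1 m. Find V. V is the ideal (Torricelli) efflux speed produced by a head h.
Formula: V = \sqrt{2 g h}
V = √(2·9.81·25.1) = 22.19 m/s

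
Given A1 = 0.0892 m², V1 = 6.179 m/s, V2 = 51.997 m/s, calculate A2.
Formula: V_2 = \frac{A_1 V_1}{A_2}
Substituting knowns: 51.997 = 0.0892·6.179/A2
Solving for A2: A2 = 0.0892·6.179/51.997 = 0.0106 m²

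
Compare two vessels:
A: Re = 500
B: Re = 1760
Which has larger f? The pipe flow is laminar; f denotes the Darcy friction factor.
f(A) = 0.128, f(B) = 0.03636. Answer: A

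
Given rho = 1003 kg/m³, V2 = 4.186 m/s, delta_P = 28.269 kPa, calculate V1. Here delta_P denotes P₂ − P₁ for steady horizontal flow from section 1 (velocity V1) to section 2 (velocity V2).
Formula: \Delta P = \frac{1}{2} \rho (V_1^2 - V_2^2)
Substituting knowns: 28.269 = 0.5·1003·(V1² − 4.186²)/1000
Solving for V1: V1 = √(4.186² + 2·(28.269·1000)/1003) = 8.596 m/s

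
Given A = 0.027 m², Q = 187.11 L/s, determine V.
Formula: Q = A V
Substituting knowns: 187.11 = 0.027·V·1000
Solving for V: V = (187.11/1000)/0.027 = 6.93 m/s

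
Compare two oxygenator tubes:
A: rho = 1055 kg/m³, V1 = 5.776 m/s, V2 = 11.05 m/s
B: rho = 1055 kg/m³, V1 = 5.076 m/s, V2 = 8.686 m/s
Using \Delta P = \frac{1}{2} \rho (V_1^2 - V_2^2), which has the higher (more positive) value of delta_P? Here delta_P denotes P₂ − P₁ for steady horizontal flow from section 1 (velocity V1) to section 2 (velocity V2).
delta_P(A) = -46.81 kPa, delta_P(B) = -26.21 kPa. Answer: B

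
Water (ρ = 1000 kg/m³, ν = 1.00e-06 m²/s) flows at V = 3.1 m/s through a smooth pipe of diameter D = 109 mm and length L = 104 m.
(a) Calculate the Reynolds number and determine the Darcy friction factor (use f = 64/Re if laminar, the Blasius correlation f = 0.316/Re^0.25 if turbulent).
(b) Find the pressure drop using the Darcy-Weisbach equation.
(a) Re = V·D/ν = 3.1·0.109/1.00e-06 = 337900 → turbulent (Re > 4000); f = 0.316/Re^0.25 = 0.316/337900^0.25 = 0.013107 (Blasius is strictly valid for Re ≲ 1e5; used here as the smooth-pipe estimate the problem specifies)
(b) Darcy-Weisbach: ΔP = f·(L/D)·½ρV²/1000 = 0.013107·(104/0.109)·½·1000·3.1²/1000 = 60.09 kPa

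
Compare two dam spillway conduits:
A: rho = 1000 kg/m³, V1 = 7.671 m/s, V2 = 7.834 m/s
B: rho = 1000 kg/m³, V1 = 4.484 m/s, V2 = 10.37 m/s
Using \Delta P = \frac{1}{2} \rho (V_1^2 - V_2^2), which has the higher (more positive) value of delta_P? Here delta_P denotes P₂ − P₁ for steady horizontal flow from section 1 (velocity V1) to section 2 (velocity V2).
delta_P(A) = -1.264 kPa, delta_P(B) = -43.72 kPa. Answer: A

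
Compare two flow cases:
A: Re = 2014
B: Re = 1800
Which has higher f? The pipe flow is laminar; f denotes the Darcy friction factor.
f(A) = 0.03178, f(B) = 0.03556. Answer: B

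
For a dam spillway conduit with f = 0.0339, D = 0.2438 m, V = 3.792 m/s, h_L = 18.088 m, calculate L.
Formula: h_L = f \frac{L}{D} \frac{V^2}{2g}
Substituting knowns: 18.088 = 0.0339·(L/0.2438)·3.792²/(2·9.81)
Solving for L: L = 18.088·2·9.81·0.2438/(0.0339·3.792²) = 177.5 m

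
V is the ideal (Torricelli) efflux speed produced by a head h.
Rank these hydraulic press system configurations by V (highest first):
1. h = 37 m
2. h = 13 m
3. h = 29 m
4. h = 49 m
Case 1: V = 26.94 m/s
Case 2: V = 15.97 m/s
Case 3: V = 23.85 m/s
Case 4: V = 31.01 m/s
Ranking (highest first): 4, 1, 3, 2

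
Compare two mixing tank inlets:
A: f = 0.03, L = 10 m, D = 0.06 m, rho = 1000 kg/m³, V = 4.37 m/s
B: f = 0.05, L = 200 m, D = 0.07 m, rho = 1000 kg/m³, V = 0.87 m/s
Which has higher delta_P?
delta_P(A) = 47.74 kPa, delta_P(B) = 54.06 kPa. Answer: B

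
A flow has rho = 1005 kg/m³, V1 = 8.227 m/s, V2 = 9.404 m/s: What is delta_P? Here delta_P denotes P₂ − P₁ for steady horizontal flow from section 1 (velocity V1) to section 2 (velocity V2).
Formula: \Delta P = \frac{1}{2} \rho (V_1^2 - V_2^2)
delta_P = 0.5·1005·(8.227² − 9.404²)/1000 = -10.43 kPa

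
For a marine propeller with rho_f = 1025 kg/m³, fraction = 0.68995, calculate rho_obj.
Formula: f_{sub} = \frac{\rho_{obj}}{\rho_f}
Substituting knowns: 0.68995 = rho_obj/1025
Solving for rho_obj: rho_obj = 0.68995·1025 = 707.2 kg/m³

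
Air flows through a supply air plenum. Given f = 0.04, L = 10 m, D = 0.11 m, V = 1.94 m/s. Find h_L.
Formula: h_L = f \frac{L}{D} \frac{V^2}{2g}
h_L = 0.04·(10/0.11)·1.94²/(2·9.81) = 0.6975 m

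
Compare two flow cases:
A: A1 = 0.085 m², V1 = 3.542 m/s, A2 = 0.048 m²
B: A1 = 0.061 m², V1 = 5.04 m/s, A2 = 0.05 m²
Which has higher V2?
V2(A) = 6.272 m/s, V2(B) = 6.149 m/s. Answer: A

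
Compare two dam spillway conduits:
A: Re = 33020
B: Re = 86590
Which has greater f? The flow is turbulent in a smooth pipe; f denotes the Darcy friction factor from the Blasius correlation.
f(A) = 0.02344, f(B) = 0.01842. Answer: A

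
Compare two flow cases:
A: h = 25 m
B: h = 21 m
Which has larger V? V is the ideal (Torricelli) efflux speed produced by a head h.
V(A) = 22.15 m/s, V(B) = 20.3 m/s. Answer: A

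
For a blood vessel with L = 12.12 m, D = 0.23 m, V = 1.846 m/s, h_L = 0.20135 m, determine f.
Formula: h_L = f \frac{L}{D} \frac{V^2}{2g}
Substituting knowns: 0.20135 = f·(12.12/0.23)·1.846²/(2·9.81)
Solving for f: f = 0.20135·2·9.81/((12.12/0.23)·1.846²) = 0.022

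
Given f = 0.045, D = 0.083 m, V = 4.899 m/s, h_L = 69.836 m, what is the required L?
Formula: h_L = f \frac{L}{D} \frac{V^2}{2g}
Substituting knowns: 69.836 = 0.045·(L/0.083)·4.899²/(2·9.81)
Solving for L: L = 69.836·2·9.81·0.083/(0.045·4.899²) = 105.3 m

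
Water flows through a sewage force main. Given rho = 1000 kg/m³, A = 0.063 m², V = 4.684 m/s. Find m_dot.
Formula: \dot{m} = \rho A V
m_dot = 1000·0.063·4.684 = 295.1 kg/s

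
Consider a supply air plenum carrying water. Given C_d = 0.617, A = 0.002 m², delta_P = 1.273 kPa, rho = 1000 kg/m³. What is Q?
Formula: Q = C_d A \sqrt{\frac{2 \Delta P}{\rho}}
Q = 0.617·0.002·√(2·(1.273·1000)/1000)·1000 = 1.969 L/s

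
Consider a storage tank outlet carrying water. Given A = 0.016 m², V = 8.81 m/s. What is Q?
Formula: Q = A V
Q = 0.016·8.81·1000 = 141 L/s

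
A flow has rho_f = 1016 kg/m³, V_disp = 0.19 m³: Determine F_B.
Formula: F_B = \rho_f g V_{disp}
F_B = 1016·9.81·0.19 = 1894 N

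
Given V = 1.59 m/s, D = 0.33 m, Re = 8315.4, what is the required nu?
Formula: Re = \frac{V D}{\nu}
Substituting knowns: 8315.4 = 1.59·0.33/nu
Solving for nu: nu = 1.59·0.33/8315.4 = 6.310e-05 m²/s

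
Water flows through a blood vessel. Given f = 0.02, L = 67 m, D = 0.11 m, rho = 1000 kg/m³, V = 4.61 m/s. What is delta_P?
Formula: \Delta P = f \frac{L}{D} \frac{\rho V^2}{2}
delta_P = 0.02·(67/0.11)·0.5·1000·4.61²/1000 = 129.4 kPa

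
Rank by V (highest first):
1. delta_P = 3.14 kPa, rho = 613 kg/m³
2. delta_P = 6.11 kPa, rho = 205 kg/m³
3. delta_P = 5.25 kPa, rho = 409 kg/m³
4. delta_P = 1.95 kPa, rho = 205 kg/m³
Case 1: V = 3.201 m/s
Case 2: V = 7.721 m/s
Case 3: V = 5.067 m/s
Case 4: V = 4.362 m/s
Ranking (highest first): 2, 3, 4, 1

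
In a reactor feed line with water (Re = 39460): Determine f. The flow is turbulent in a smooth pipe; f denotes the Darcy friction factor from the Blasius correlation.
Formula: f = \frac{0.316}{Re^{0.25}}
f = 0.316/39460^0.25 = 0.02242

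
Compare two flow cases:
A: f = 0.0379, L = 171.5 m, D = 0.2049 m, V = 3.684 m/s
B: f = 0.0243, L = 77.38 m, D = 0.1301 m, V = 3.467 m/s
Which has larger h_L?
h_L(A) = 21.94 m, h_L(B) = 8.855 m. Answer: A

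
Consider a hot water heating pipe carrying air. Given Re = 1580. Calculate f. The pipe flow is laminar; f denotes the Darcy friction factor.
Formula: f = \frac{64}{Re}
f = 64/1580 = 0.04051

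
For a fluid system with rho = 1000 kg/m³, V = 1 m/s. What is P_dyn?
Formula: P_{dyn} = \frac{1}{2} \rho V^2
P_dyn = 0.5·1000·1²/1000 = 0.5 kPa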